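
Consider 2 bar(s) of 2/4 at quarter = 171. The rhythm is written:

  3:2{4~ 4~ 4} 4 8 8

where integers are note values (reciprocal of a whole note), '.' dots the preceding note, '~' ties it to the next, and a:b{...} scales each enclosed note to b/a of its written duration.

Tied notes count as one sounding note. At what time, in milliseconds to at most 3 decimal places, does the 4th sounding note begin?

note 4 onset = 7/2b = 1228.07ms

1. 0.0ms @ 0 + 701.754ms (2)
2. 701.754ms @ 2 + 350.877ms (1)
3. 1052.632ms @ 3 + 175.439ms (1/2)
4. 1228.07ms @ 7/2 + 175.439ms (1/2)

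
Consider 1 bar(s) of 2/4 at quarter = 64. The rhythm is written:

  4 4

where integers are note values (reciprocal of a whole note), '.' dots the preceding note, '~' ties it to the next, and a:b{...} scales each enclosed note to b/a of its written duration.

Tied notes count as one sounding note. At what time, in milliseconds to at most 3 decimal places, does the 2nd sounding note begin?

note 2 onset = 1b = 937.5ms

1. 0.0ms @ 0 + 937.5ms (1)
2. 937.5ms @ 1 + 937.5ms (1)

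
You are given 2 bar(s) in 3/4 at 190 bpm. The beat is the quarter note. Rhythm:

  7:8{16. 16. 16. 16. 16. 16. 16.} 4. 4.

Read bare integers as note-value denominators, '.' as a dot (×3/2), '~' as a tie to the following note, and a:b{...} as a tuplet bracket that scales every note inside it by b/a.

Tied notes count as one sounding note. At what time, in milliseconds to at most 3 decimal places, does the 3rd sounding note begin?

1. 0.0ms @ 0 + 135.338ms (3/7)
2. 135.338ms @ 3/7 + 135.338ms (3/7)
3. 270.677ms @ 6/7 + 135.338ms (3/7)
4. 406.015ms @ 9/7 + 135.338ms (3/7)
5. 541.353ms @ 12/7 + 135.338ms (3/7)
6. 676.692ms @ 15/7 + 135.338ms (3/7)
7. 812.03ms @ 18/7 + 135.338ms (3/7)
8. 947.368ms @ 3 + 473.684ms (3/2)
9. 1421.053ms @ 9/2 + 473.684ms (3/2)

note 3 onset = 6/7b = 270.677ms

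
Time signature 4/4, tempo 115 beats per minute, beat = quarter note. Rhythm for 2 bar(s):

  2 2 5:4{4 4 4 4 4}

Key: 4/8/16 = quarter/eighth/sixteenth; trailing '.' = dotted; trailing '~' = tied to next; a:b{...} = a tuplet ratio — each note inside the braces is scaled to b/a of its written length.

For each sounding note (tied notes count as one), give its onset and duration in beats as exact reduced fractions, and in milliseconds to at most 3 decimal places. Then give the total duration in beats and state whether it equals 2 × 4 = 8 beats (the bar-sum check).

1) 0.0ms=0b +1043.478ms=2b
2) 1043.478ms=2b +1043.478ms=2b
3) 2086.957ms=4b +417.391ms=4/5b
4) 2504.348ms=24/5b +417.391ms=4/5b
5) 2921.739ms=28/5b +417.391ms=4/5b
6) 3339.13ms=32/5b +417.391ms=4/5b
7) 3756.522ms=36/5b +417.391ms=4/5b
Σ=8b of 8 (115bpm 4/4) — PASS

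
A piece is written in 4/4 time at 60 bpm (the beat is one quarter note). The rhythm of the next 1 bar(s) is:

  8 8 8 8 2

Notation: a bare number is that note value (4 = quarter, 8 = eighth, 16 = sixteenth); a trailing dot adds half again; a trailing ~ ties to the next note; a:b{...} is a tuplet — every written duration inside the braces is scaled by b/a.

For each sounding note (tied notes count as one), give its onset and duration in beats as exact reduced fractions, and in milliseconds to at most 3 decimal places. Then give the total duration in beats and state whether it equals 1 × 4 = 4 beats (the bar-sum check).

1) 0.0ms=0b +500.0ms=1/2b
2) 500.0ms=1/2b +500.0ms=1/2b
3) 1000.0ms=1b +500.0ms=1/2b
4) 1500.0ms=3/2b +500.0ms=1/2b
5) 2000.0ms=2b +2000.0ms=2b
Σ=4b of 4 (60bpm 4/4) — PASS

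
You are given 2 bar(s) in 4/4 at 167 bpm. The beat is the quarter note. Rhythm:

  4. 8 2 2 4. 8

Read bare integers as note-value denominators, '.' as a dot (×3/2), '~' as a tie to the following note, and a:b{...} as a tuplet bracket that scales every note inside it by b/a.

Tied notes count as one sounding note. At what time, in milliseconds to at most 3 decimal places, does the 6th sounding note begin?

note 6 onset = 15/2b = 2694.611ms

1. 0.0ms @ 0 + 538.922ms (3/2)
2. 538.922ms @ 3/2 + 179.641ms (1/2)
3. 718.563ms @ 2 + 718.563ms (2)
4. 1437.126ms @ 4 + 718.563ms (2)
5. 2155.689ms @ 6 + 538.922ms (3/2)
6. 2694.611ms @ 15/2 + 179.641ms (1/2)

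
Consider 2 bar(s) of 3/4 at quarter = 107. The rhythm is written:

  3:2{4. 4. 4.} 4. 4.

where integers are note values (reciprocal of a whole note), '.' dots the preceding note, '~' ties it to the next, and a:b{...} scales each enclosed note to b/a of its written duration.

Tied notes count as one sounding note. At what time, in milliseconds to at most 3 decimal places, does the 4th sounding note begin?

note 4 onset = 3b = 1682.243ms

1. 0.0ms @ 0 + 560.748ms (1)
2. 560.748ms @ 1 + 560.748ms (1)
3. 1121.495ms @ 2 + 560.748ms (1)
4. 1682.243ms @ 3 + 841.121ms (3/2)
5. 2523.364ms @ 9/2 + 841.121ms (3/2)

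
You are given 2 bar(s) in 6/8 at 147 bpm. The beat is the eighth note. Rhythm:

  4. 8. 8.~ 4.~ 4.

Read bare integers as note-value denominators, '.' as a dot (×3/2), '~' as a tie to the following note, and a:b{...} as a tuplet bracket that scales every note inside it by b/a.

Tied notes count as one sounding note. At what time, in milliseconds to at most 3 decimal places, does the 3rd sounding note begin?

1. 0.0ms @ 0 + 1224.49ms (3)
2. 1224.49ms @ 3 + 612.245ms (3/2)
3. 1836.735ms @ 9/2 + 3061.224ms (15/2)

note 3 onset = 9/2b = 1836.735ms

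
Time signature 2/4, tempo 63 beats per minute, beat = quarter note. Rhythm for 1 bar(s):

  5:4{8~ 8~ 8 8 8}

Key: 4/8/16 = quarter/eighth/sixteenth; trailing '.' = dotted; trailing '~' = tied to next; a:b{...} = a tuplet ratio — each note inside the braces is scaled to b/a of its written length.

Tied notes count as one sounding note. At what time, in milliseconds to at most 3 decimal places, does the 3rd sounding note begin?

note 3 onset = 8/5b = 1523.81ms

1. 0.0ms @ 0 + 1142.857ms (6/5)
2. 1142.857ms @ 6/5 + 380.952ms (2/5)
3. 1523.81ms @ 8/5 + 380.952ms (2/5)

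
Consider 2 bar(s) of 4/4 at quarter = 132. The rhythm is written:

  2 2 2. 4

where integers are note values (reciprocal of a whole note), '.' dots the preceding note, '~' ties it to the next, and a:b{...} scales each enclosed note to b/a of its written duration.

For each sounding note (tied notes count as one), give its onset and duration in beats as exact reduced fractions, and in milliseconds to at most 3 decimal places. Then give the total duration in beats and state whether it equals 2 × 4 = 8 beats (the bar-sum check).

1) 0.0ms=0b +909.091ms=2b
2) 909.091ms=2b +909.091ms=2b
3) 1818.182ms=4b +1363.636ms=3b
4) 3181.818ms=7b +454.545ms=1b
Σ=8b of 8 (132bpm 4/4) — PASS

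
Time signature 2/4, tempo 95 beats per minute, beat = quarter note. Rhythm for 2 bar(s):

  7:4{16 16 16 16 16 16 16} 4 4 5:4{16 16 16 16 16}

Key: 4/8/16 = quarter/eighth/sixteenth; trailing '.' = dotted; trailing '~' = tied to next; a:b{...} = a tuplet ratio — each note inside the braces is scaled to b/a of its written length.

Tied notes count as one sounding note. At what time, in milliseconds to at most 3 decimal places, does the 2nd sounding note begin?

1. 0.0ms @ 0 + 90.226ms (1/7)
2. 90.226ms @ 1/7 + 90.226ms (1/7)
3. 180.451ms @ 2/7 + 90.226ms (1/7)
4. 270.677ms @ 3/7 + 90.226ms (1/7)
5. 360.902ms @ 4/7 + 90.226ms (1/7)
6. 451.128ms @ 5/7 + 90.226ms (1/7)
7. 541.353ms @ 6/7 + 90.226ms (1/7)
8. 631.579ms @ 1 + 631.579ms (1)
9. 1263.158ms @ 2 + 631.579ms (1)
10. 1894.737ms @ 3 + 126.316ms (1/5)
11. 2021.053ms @ 16/5 + 126.316ms (1/5)
12. 2147.368ms @ 17/5 + 126.316ms (1/5)
13. 2273.684ms @ 18/5 + 126.316ms (1/5)
14. 2400.0ms @ 19/5 + 126.316ms (1/5)

note 2 onset = 1/7b = 90.226ms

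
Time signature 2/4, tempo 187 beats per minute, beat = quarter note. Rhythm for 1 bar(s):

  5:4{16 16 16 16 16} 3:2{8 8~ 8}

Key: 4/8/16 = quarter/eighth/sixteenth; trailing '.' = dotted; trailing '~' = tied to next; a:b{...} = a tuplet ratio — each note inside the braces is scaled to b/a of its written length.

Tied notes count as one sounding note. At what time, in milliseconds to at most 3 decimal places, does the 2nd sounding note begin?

1. 0.0ms @ 0 + 64.171ms (1/5)
2. 64.171ms @ 1/5 + 64.171ms (1/5)
3. 128.342ms @ 2/5 + 64.171ms (1/5)
4. 192.513ms @ 3/5 + 64.171ms (1/5)
5. 256.684ms @ 4/5 + 64.171ms (1/5)
6. 320.856ms @ 1 + 106.952ms (1/3)
7. 427.807ms @ 4/3 + 213.904ms (2/3)

note 2 onset = 1/5b = 64.171ms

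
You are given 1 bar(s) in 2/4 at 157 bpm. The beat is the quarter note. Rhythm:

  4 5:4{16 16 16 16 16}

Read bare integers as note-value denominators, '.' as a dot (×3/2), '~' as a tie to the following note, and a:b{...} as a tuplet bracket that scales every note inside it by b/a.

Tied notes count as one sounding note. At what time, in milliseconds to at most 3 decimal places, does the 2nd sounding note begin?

note 2 onset = 1b = 382.166ms

1. 0.0ms @ 0 + 382.166ms (1)
2. 382.166ms @ 1 + 76.433ms (1/5)
3. 458.599ms @ 6/5 + 76.433ms (1/5)
4. 535.032ms @ 7/5 + 76.433ms (1/5)
5. 611.465ms @ 8/5 + 76.433ms (1/5)
6. 687.898ms @ 9/5 + 76.433ms (1/5)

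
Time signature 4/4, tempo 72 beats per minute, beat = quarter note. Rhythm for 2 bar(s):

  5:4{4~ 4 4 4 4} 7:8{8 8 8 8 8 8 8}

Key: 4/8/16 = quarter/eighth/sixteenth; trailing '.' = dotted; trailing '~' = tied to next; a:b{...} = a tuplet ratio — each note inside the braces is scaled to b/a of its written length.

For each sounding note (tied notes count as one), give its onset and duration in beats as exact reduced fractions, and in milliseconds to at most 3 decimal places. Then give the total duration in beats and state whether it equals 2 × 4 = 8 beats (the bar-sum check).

1) 0.0ms=0b +1333.333ms=8/5b
2) 1333.333ms=8/5b +666.667ms=4/5b
3) 2000.0ms=12/5b +666.667ms=4/5b
4) 2666.667ms=16/5b +666.667ms=4/5b
5) 3333.333ms=4b +476.19ms=4/7b
6) 3809.524ms=32/7b +476.19ms=4/7b
7) 4285.714ms=36/7b +476.19ms=4/7b
8) 4761.905ms=40/7b +476.19ms=4/7b
9) 5238.095ms=44/7b +476.19ms=4/7b
10) 5714.286ms=48/7b +476.19ms=4/7b
11) 6190.476ms=52/7b +476.19ms=4/7b
Σ=8b of 8 (72bpm 4/4) — PASS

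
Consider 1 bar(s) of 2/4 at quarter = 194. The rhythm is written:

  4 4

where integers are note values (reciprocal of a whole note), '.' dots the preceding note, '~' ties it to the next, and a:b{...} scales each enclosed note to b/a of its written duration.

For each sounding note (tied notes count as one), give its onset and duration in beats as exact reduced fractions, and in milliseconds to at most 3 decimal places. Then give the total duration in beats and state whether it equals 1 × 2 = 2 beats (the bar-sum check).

1) 0.0ms=0b +309.278ms=1b
2) 309.278ms=1b +309.278ms=1b
Σ=2b of 2 (194bpm 2/4) — PASS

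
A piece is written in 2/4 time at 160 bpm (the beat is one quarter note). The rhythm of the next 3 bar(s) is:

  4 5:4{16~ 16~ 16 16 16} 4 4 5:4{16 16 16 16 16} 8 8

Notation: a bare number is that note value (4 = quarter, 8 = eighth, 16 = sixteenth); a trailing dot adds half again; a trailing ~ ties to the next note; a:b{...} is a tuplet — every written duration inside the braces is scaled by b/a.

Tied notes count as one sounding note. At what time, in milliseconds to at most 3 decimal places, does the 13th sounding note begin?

note 13 onset = 11/2b = 2062.5ms

1. 0.0ms @ 0 + 375.0ms (1)
2. 375.0ms @ 1 + 225.0ms (3/5)
3. 600.0ms @ 8/5 + 75.0ms (1/5)
4. 675.0ms @ 9/5 + 75.0ms (1/5)
5. 750.0ms @ 2 + 375.0ms (1)
6. 1125.0ms @ 3 + 375.0ms (1)
7. 1500.0ms @ 4 + 75.0ms (1/5)
8. 1575.0ms @ 21/5 + 75.0ms (1/5)
9. 1650.0ms @ 22/5 + 75.0ms (1/5)
10. 1725.0ms @ 23/5 + 75.0ms (1/5)
11. 1800.0ms @ 24/5 + 75.0ms (1/5)
12. 1875.0ms @ 5 + 187.5ms (1/2)
13. 2062.5ms @ 11/2 + 187.5ms (1/2)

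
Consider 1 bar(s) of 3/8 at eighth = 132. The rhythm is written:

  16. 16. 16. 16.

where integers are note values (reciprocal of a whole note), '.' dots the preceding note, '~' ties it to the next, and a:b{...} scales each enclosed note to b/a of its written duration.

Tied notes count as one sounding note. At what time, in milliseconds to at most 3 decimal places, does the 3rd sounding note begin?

1. 0.0ms @ 0 + 340.909ms (3/4)
2. 340.909ms @ 3/4 + 340.909ms (3/4)
3. 681.818ms @ 3/2 + 340.909ms (3/4)
4. 1022.727ms @ 9/4 + 340.909ms (3/4)

note 3 onset = 3/2b = 681.818ms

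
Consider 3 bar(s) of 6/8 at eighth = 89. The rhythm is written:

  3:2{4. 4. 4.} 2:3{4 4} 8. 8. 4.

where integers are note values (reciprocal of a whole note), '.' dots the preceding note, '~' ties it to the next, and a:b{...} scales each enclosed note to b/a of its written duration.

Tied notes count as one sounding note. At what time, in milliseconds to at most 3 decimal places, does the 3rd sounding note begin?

note 3 onset = 4b = 2696.629ms

1. 0.0ms @ 0 + 1348.315ms (2)
2. 1348.315ms @ 2 + 1348.315ms (2)
3. 2696.629ms @ 4 + 1348.315ms (2)
4. 4044.944ms @ 6 + 2022.472ms (3)
5. 6067.416ms @ 9 + 2022.472ms (3)
6. 8089.888ms @ 12 + 1011.236ms (3/2)
7. 9101.124ms @ 27/2 + 1011.236ms (3/2)
8. 10112.36ms @ 15 + 2022.472ms (3)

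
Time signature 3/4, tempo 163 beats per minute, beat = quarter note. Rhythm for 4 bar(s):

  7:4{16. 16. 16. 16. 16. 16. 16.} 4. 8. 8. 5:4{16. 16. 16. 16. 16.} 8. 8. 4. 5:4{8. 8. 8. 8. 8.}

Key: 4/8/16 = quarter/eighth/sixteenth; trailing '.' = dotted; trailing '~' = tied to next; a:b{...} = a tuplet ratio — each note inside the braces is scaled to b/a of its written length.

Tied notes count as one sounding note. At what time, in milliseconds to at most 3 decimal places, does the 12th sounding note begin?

note 12 onset = 24/5b = 1766.871ms

1. 0.0ms @ 0 + 78.878ms (3/14)
2. 78.878ms @ 3/14 + 78.878ms (3/14)
3. 157.756ms @ 3/7 + 78.878ms (3/14)
4. 236.635ms @ 9/14 + 78.878ms (3/14)
5. 315.513ms @ 6/7 + 78.878ms (3/14)
6. 394.391ms @ 15/14 + 78.878ms (3/14)
7. 473.269ms @ 9/7 + 78.878ms (3/14)
8. 552.147ms @ 3/2 + 552.147ms (3/2)
9. 1104.294ms @ 3 + 276.074ms (3/4)
10. 1380.368ms @ 15/4 + 276.074ms (3/4)
11. 1656.442ms @ 9/2 + 110.429ms (3/10)
12. 1766.871ms @ 24/5 + 110.429ms (3/10)
13. 1877.301ms @ 51/10 + 110.429ms (3/10)
14. 1987.73ms @ 27/5 + 110.429ms (3/10)
15. 2098.16ms @ 57/10 + 110.429ms (3/10)
16. 2208.589ms @ 6 + 276.074ms (3/4)
17. 2484.663ms @ 27/4 + 276.074ms (3/4)
18. 2760.736ms @ 15/2 + 552.147ms (3/2)
19. 3312.883ms @ 9 + 220.859ms (3/5)
20. 3533.742ms @ 48/5 + 220.859ms (3/5)
21. 3754.601ms @ 51/5 + 220.859ms (3/5)
22. 3975.46ms @ 54/5 + 220.859ms (3/5)
23. 4196.319ms @ 57/5 + 220.859ms (3/5)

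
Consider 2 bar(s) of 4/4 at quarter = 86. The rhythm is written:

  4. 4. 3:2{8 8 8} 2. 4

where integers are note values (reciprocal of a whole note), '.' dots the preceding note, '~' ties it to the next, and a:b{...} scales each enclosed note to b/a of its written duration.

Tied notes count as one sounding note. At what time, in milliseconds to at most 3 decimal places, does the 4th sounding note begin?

1. 0.0ms @ 0 + 1046.512ms (3/2)
2. 1046.512ms @ 3/2 + 1046.512ms (3/2)
3. 2093.023ms @ 3 + 232.558ms (1/3)
4. 2325.581ms @ 10/3 + 232.558ms (1/3)
5. 2558.14ms @ 11/3 + 232.558ms (1/3)
6. 2790.698ms @ 4 + 2093.023ms (3)
7. 4883.721ms @ 7 + 697.674ms (1)

note 4 onset = 10/3b = 2325.581ms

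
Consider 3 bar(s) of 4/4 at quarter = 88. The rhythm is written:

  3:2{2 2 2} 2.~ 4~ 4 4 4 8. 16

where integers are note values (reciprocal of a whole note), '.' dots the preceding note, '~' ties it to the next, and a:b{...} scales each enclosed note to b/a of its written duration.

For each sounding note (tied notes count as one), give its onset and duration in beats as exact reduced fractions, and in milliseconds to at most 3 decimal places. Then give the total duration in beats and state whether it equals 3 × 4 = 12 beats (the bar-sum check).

1) 0.0ms=0b +909.091ms=4/3b
2) 909.091ms=4/3b +909.091ms=4/3b
3) 1818.182ms=8/3b +909.091ms=4/3b
4) 2727.273ms=4b +3409.091ms=5b
5) 6136.364ms=9b +681.818ms=1b
6) 6818.182ms=10b +681.818ms=1b
7) 7500.0ms=11b +511.364ms=3/4b
8) 8011.364ms=47/4b +170.455ms=1/4b
Σ=12b of 12 (88bpm 4/4) — PASS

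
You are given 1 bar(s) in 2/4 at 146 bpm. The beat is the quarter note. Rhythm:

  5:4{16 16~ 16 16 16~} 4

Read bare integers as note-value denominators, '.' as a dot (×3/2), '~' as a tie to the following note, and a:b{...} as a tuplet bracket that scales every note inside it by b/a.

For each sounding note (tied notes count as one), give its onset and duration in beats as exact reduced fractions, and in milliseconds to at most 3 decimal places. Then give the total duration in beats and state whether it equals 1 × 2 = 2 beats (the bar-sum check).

1) 0.0ms=0b +82.192ms=1/5b
2) 82.192ms=1/5b +164.384ms=2/5b
3) 246.575ms=3/5b +82.192ms=1/5b
4) 328.767ms=4/5b +493.151ms=6/5b
Σ=2b of 2 (146bpm 2/4) — PASS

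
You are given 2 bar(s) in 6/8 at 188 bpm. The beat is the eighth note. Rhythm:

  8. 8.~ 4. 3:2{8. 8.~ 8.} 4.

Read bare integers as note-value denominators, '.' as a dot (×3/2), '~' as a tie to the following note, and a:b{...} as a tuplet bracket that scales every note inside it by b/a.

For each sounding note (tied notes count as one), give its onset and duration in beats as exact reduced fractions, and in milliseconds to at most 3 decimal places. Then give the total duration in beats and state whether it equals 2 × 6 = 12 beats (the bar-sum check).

1) 0.0ms=0b +478.723ms=3/2b
2) 478.723ms=3/2b +1436.17ms=9/2b
3) 1914.894ms=6b +319.149ms=1b
4) 2234.043ms=7b +638.298ms=2b
5) 2872.34ms=9b +957.447ms=3b
Σ=12b of 12 (188bpm 6/8) — PASS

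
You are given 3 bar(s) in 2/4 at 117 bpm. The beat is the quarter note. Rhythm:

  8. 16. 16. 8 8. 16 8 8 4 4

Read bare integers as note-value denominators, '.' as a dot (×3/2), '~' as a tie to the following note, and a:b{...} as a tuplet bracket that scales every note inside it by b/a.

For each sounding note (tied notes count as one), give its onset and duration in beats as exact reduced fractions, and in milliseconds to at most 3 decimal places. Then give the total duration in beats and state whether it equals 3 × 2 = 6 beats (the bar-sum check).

1) 0.0ms=0b +384.615ms=3/4b
2) 384.615ms=3/4b +192.308ms=3/8b
3) 576.923ms=9/8b +192.308ms=3/8b
4) 769.231ms=3/2b +256.41ms=1/2b
5) 1025.641ms=2b +384.615ms=3/4b
6) 1410.256ms=11/4b +128.205ms=1/4b
7) 1538.462ms=3b +256.41ms=1/2b
8) 1794.872ms=7/2b +256.41ms=1/2b
9) 2051.282ms=4b +512.821ms=1b
10) 2564.103ms=5b +512.821ms=1b
Σ=6b of 6 (117bpm 2/4) — PASS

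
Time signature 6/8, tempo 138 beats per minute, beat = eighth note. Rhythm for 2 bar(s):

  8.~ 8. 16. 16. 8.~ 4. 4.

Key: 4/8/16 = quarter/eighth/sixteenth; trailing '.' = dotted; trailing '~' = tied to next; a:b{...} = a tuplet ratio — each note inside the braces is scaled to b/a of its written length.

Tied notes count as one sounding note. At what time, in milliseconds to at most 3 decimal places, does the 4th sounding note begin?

note 4 onset = 9/2b = 1956.522ms

1. 0.0ms @ 0 + 1304.348ms (3)
2. 1304.348ms @ 3 + 326.087ms (3/4)
3. 1630.435ms @ 15/4 + 326.087ms (3/4)
4. 1956.522ms @ 9/2 + 1956.522ms (9/2)
5. 3913.043ms @ 9 + 1304.348ms (3)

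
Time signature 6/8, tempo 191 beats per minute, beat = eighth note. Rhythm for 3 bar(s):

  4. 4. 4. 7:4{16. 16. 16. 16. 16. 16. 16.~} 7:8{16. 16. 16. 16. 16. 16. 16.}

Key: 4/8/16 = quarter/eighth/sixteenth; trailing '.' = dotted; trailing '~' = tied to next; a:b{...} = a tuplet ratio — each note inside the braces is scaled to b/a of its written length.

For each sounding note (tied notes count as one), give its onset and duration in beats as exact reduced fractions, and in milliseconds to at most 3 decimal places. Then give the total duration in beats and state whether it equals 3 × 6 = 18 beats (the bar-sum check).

1) 0.0ms=0b +942.408ms=3b
2) 942.408ms=3b +942.408ms=3b
3) 1884.817ms=6b +942.408ms=3b
4) 2827.225ms=9b +134.63ms=3/7b
5) 2961.855ms=66/7b +134.63ms=3/7b
6) 3096.485ms=69/7b +134.63ms=3/7b
7) 3231.114ms=72/7b +134.63ms=3/7b
8) 3365.744ms=75/7b +134.63ms=3/7b
9) 3500.374ms=78/7b +134.63ms=3/7b
10) 3635.004ms=81/7b +403.889ms=9/7b
11) 4038.893ms=90/7b +269.26ms=6/7b
12) 4308.153ms=96/7b +269.26ms=6/7b
13) 4577.412ms=102/7b +269.26ms=6/7b
14) 4846.672ms=108/7b +269.26ms=6/7b
15) 5115.931ms=114/7b +269.26ms=6/7b
16) 5385.191ms=120/7b +269.26ms=6/7b
Σ=18b of 18 (191bpm 6/8) — PASS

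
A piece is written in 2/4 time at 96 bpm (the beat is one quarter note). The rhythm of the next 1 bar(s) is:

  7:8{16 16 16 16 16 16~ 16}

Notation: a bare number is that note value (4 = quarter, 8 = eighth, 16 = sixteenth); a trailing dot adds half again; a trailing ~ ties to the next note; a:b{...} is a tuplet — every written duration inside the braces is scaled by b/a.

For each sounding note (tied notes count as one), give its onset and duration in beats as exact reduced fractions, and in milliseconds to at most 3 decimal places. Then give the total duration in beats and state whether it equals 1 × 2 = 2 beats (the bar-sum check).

1) 0.0ms=0b +178.571ms=2/7b
2) 178.571ms=2/7b +178.571ms=2/7b
3) 357.143ms=4/7b +178.571ms=2/7b
4) 535.714ms=6/7b +178.571ms=2/7b
5) 714.286ms=8/7b +178.571ms=2/7b
6) 892.857ms=10/7b +357.143ms=4/7b
Σ=2b of 2 (96bpm 2/4) — PASS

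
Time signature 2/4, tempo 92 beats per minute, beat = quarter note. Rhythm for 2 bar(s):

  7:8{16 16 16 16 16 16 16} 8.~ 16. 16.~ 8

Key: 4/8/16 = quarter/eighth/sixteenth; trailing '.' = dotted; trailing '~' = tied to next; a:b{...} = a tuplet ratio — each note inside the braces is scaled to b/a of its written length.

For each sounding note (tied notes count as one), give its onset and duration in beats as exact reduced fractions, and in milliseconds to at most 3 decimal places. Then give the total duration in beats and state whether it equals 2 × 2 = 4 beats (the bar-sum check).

1) 0.0ms=0b +186.335ms=2/7b
2) 186.335ms=2/7b +186.335ms=2/7b
3) 372.671ms=4/7b +186.335ms=2/7b
4) 559.006ms=6/7b +186.335ms=2/7b
5) 745.342ms=8/7b +186.335ms=2/7b
6) 931.677ms=10/7b +186.335ms=2/7b
7) 1118.012ms=12/7b +186.335ms=2/7b
8) 1304.348ms=2b +733.696ms=9/8b
9) 2038.043ms=25/8b +570.652ms=7/8b
Σ=4b of 4 (92bpm 2/4) — PASS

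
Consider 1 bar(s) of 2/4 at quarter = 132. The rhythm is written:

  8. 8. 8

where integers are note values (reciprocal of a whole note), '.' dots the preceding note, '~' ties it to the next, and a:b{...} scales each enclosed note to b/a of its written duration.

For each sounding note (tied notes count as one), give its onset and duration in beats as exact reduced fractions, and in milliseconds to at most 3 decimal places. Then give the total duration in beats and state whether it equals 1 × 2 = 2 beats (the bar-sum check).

1) 0.0ms=0b +340.909ms=3/4b
2) 340.909ms=3/4b +340.909ms=3/4b
3) 681.818ms=3/2b +227.273ms=1/2b
Σ=2b of 2 (132bpm 2/4) — PASS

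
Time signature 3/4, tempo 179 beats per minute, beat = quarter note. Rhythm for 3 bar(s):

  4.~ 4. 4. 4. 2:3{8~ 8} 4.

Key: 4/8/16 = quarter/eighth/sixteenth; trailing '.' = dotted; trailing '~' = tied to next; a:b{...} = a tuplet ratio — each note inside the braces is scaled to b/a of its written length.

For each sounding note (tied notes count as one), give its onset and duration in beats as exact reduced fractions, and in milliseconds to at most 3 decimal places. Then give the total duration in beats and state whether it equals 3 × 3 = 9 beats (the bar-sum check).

1) 0.0ms=0b +1005.587ms=3b
2) 1005.587ms=3b +502.793ms=3/2b
3) 1508.38ms=9/2b +502.793ms=3/2b
4) 2011.173ms=6b +502.793ms=3/2b
5) 2513.966ms=15/2b +502.793ms=3/2b
Σ=9b of 9 (179bpm 3/4) — PASS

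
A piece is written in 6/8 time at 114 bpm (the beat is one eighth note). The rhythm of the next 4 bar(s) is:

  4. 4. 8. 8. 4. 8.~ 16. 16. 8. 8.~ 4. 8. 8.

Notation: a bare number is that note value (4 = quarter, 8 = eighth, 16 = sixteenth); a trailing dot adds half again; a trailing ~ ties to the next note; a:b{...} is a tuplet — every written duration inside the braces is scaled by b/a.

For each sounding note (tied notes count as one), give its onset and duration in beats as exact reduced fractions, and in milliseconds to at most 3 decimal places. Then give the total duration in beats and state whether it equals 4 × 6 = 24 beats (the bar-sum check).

1) 0.0ms=0b +1578.947ms=3b
2) 1578.947ms=3b +1578.947ms=3b
3) 3157.895ms=6b +789.474ms=3/2b
4) 3947.368ms=15/2b +789.474ms=3/2b
5) 4736.842ms=9b +1578.947ms=3b
6) 6315.789ms=12b +1184.211ms=9/4b
7) 7500.0ms=57/4b +394.737ms=3/4b
8) 7894.737ms=15b +789.474ms=3/2b
9) 8684.211ms=33/2b +2368.421ms=9/2b
10) 11052.632ms=21b +789.474ms=3/2b
11) 11842.105ms=45/2b +789.474ms=3/2b
Σ=24b of 24 (114bpm 6/8) — PASS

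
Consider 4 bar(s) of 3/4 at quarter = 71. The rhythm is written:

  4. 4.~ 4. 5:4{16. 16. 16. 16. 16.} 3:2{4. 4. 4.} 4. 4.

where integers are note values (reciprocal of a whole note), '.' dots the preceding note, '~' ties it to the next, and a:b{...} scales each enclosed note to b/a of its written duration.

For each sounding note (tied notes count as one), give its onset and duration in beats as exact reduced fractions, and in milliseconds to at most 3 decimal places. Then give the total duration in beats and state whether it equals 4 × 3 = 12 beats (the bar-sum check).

1) 0.0ms=0b +1267.606ms=3/2b
2) 1267.606ms=3/2b +2535.211ms=3b
3) 3802.817ms=9/2b +253.521ms=3/10b
4) 4056.338ms=24/5b +253.521ms=3/10b
5) 4309.859ms=51/10b +253.521ms=3/10b
6) 4563.38ms=27/5b +253.521ms=3/10b
7) 4816.901ms=57/10b +253.521ms=3/10b
8) 5070.423ms=6b +845.07ms=1b
9) 5915.493ms=7b +845.07ms=1b
10) 6760.563ms=8b +845.07ms=1b
11) 7605.634ms=9b +1267.606ms=3/2b
12) 8873.239ms=21/2b +1267.606ms=3/2b
Σ=12b of 12 (71bpm 3/4) — PASS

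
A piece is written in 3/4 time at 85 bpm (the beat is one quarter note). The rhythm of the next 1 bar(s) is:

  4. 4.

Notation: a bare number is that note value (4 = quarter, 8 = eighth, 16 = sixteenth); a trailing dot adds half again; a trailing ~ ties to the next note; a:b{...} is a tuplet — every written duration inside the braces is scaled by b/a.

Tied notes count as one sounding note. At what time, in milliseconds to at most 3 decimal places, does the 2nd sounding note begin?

note 2 onset = 3/2b = 1058.824ms

1. 0.0ms @ 0 + 1058.824ms (3/2)
2. 1058.824ms @ 3/2 + 1058.824ms (3/2)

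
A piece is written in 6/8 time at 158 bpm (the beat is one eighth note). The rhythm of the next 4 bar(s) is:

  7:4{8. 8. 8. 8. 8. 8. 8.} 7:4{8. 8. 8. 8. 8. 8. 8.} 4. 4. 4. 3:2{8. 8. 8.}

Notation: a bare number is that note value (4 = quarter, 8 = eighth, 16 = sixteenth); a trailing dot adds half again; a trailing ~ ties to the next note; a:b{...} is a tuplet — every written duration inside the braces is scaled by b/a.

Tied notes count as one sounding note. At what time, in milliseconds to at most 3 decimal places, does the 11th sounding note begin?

note 11 onset = 60/7b = 3254.973ms

1. 0.0ms @ 0 + 325.497ms (6/7)
2. 325.497ms @ 6/7 + 325.497ms (6/7)
3. 650.995ms @ 12/7 + 325.497ms (6/7)
4. 976.492ms @ 18/7 + 325.497ms (6/7)
5. 1301.989ms @ 24/7 + 325.497ms (6/7)
6. 1627.486ms @ 30/7 + 325.497ms (6/7)
7. 1952.984ms @ 36/7 + 325.497ms (6/7)
8. 2278.481ms @ 6 + 325.497ms (6/7)
9. 2603.978ms @ 48/7 + 325.497ms (6/7)
10. 2929.476ms @ 54/7 + 325.497ms (6/7)
11. 3254.973ms @ 60/7 + 325.497ms (6/7)
12. 3580.47ms @ 66/7 + 325.497ms (6/7)
13. 3905.967ms @ 72/7 + 325.497ms (6/7)
14. 4231.465ms @ 78/7 + 325.497ms (6/7)
15. 4556.962ms @ 12 + 1139.241ms (3)
16. 5696.203ms @ 15 + 1139.241ms (3)
17. 6835.443ms @ 18 + 1139.241ms (3)
18. 7974.684ms @ 21 + 379.747ms (1)
19. 8354.43ms @ 22 + 379.747ms (1)
20. 8734.177ms @ 23 + 379.747ms (1)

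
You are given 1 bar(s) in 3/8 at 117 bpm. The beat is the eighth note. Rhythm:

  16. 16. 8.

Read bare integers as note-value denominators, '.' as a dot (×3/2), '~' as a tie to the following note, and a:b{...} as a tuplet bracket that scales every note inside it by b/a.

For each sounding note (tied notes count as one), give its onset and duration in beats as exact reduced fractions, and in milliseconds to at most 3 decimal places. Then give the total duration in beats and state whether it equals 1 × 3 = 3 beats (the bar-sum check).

1) 0.0ms=0b +384.615ms=3/4b
2) 384.615ms=3/4b +384.615ms=3/4b
3) 769.231ms=3/2b +769.231ms=3/2b
Σ=3b of 3 (117bpm 3/8) — PASS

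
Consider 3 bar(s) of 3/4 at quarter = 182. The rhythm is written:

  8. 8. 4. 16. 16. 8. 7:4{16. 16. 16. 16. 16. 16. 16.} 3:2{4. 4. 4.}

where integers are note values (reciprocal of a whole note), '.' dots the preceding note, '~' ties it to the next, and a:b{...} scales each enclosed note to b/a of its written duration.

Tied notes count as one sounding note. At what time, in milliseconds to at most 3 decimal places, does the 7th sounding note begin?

note 7 onset = 9/2b = 1483.516ms

1. 0.0ms @ 0 + 247.253ms (3/4)
2. 247.253ms @ 3/4 + 247.253ms (3/4)
3. 494.505ms @ 3/2 + 494.505ms (3/2)
4. 989.011ms @ 3 + 123.626ms (3/8)
5. 1112.637ms @ 27/8 + 123.626ms (3/8)
6. 1236.264ms @ 15/4 + 247.253ms (3/4)
7. 1483.516ms @ 9/2 + 70.644ms (3/14)
8. 1554.16ms @ 33/7 + 70.644ms (3/14)
9. 1624.804ms @ 69/14 + 70.644ms (3/14)
10. 1695.447ms @ 36/7 + 70.644ms (3/14)
11. 1766.091ms @ 75/14 + 70.644ms (3/14)
12. 1836.735ms @ 39/7 + 70.644ms (3/14)
13. 1907.378ms @ 81/14 + 70.644ms (3/14)
14. 1978.022ms @ 6 + 329.67ms (1)
15. 2307.692ms @ 7 + 329.67ms (1)
16. 2637.363ms @ 8 + 329.67ms (1)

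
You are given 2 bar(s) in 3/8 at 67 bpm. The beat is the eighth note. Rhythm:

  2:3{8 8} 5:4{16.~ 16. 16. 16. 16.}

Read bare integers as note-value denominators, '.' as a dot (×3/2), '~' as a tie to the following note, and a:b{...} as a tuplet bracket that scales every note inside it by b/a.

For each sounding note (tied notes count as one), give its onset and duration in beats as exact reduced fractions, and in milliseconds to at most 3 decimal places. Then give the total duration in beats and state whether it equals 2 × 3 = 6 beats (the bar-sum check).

1) 0.0ms=0b +1343.284ms=3/2b
2) 1343.284ms=3/2b +1343.284ms=3/2b
3) 2686.567ms=3b +1074.627ms=6/5b
4) 3761.194ms=21/5b +537.313ms=3/5b
5) 4298.507ms=24/5b +537.313ms=3/5b
6) 4835.821ms=27/5b +537.313ms=3/5b
Σ=6b of 6 (67bpm 3/8) — PASS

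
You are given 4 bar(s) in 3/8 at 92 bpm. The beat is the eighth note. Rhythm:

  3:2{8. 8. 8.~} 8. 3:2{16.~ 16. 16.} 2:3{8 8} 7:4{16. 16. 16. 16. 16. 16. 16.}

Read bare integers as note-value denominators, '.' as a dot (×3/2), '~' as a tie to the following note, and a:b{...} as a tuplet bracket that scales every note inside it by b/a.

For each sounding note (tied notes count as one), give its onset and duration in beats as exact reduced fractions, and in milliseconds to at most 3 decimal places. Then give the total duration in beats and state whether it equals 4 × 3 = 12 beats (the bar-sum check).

1) 0.0ms=0b +652.174ms=1b
2) 652.174ms=1b +652.174ms=1b
3) 1304.348ms=2b +1630.435ms=5/2b
4) 2934.783ms=9/2b +652.174ms=1b
5) 3586.957ms=11/2b +326.087ms=1/2b
6) 3913.043ms=6b +978.261ms=3/2b
7) 4891.304ms=15/2b +978.261ms=3/2b
8) 5869.565ms=9b +279.503ms=3/7b
9) 6149.068ms=66/7b +279.503ms=3/7b
10) 6428.571ms=69/7b +279.503ms=3/7b
11) 6708.075ms=72/7b +279.503ms=3/7b
12) 6987.578ms=75/7b +279.503ms=3/7b
13) 7267.081ms=78/7b +279.503ms=3/7b
14) 7546.584ms=81/7b +279.503ms=3/7b
Σ=12b of 12 (92bpm 3/8) — PASS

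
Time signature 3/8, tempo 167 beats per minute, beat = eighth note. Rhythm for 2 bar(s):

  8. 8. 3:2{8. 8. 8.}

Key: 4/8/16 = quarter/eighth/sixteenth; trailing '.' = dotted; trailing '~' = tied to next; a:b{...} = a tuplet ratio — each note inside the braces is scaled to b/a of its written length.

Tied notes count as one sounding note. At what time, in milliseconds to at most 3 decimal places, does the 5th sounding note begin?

1. 0.0ms @ 0 + 538.922ms (3/2)
2. 538.922ms @ 3/2 + 538.922ms (3/2)
3. 1077.844ms @ 3 + 359.281ms (1)
4. 1437.126ms @ 4 + 359.281ms (1)
5. 1796.407ms @ 5 + 359.281ms (1)

note 5 onset = 5b = 1796.407ms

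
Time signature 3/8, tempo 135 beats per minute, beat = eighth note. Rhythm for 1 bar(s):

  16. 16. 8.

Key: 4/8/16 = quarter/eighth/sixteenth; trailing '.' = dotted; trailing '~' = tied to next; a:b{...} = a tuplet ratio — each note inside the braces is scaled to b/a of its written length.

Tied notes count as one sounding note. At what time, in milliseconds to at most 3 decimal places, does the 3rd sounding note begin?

note 3 onset = 3/2b = 666.667ms

1. 0.0ms @ 0 + 333.333ms (3/4)
2. 333.333ms @ 3/4 + 333.333ms (3/4)
3. 666.667ms @ 3/2 + 666.667ms (3/2)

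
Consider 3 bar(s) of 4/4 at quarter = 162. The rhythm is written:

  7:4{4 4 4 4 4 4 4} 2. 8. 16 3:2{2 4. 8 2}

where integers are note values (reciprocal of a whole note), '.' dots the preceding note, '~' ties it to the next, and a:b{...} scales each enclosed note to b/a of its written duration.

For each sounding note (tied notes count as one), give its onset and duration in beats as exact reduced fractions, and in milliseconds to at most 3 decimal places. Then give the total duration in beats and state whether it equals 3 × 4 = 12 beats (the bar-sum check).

1) 0.0ms=0b +211.64ms=4/7b
2) 211.64ms=4/7b +211.64ms=4/7b
3) 423.28ms=8/7b +211.64ms=4/7b
4) 634.921ms=12/7b +211.64ms=4/7b
5) 846.561ms=16/7b +211.64ms=4/7b
6) 1058.201ms=20/7b +211.64ms=4/7b
7) 1269.841ms=24/7b +211.64ms=4/7b
8) 1481.481ms=4b +1111.111ms=3b
9) 2592.593ms=7b +277.778ms=3/4b
10) 2870.37ms=31/4b +92.593ms=1/4b
11) 2962.963ms=8b +493.827ms=4/3b
12) 3456.79ms=28/3b +370.37ms=1b
13) 3827.16ms=31/3b +123.457ms=1/3b
14) 3950.617ms=32/3b +493.827ms=4/3b
Σ=12b of 12 (162bpm 4/4) — PASS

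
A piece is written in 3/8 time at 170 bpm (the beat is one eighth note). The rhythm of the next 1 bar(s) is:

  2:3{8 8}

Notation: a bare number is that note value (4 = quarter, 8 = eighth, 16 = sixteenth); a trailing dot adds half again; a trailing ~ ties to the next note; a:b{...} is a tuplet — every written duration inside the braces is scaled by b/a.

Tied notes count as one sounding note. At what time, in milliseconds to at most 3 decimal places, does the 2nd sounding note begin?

1. 0.0ms @ 0 + 529.412ms (3/2)
2. 529.412ms @ 3/2 + 529.412ms (3/2)

note 2 onset = 3/2b = 529.412ms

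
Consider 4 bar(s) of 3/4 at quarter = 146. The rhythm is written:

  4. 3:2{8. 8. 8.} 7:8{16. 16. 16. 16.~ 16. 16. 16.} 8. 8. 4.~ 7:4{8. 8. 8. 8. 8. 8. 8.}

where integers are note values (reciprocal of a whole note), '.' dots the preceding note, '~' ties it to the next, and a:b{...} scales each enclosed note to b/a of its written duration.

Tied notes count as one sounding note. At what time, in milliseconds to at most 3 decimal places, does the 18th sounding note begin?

note 18 onset = 78/7b = 4579.256ms

1. 0.0ms @ 0 + 616.438ms (3/2)
2. 616.438ms @ 3/2 + 205.479ms (1/2)
3. 821.918ms @ 2 + 205.479ms (1/2)
4. 1027.397ms @ 5/2 + 205.479ms (1/2)
5. 1232.877ms @ 3 + 176.125ms (3/7)
6. 1409.002ms @ 24/7 + 176.125ms (3/7)
7. 1585.127ms @ 27/7 + 176.125ms (3/7)
8. 1761.252ms @ 30/7 + 352.25ms (6/7)
9. 2113.503ms @ 36/7 + 176.125ms (3/7)
10. 2289.628ms @ 39/7 + 176.125ms (3/7)
11. 2465.753ms @ 6 + 308.219ms (3/4)
12. 2773.973ms @ 27/4 + 308.219ms (3/4)
13. 3082.192ms @ 15/2 + 792.564ms (27/14)
14. 3874.755ms @ 66/7 + 176.125ms (3/7)
15. 4050.881ms @ 69/7 + 176.125ms (3/7)
16. 4227.006ms @ 72/7 + 176.125ms (3/7)
17. 4403.131ms @ 75/7 + 176.125ms (3/7)
18. 4579.256ms @ 78/7 + 176.125ms (3/7)
19. 4755.382ms @ 81/7 + 176.125ms (3/7)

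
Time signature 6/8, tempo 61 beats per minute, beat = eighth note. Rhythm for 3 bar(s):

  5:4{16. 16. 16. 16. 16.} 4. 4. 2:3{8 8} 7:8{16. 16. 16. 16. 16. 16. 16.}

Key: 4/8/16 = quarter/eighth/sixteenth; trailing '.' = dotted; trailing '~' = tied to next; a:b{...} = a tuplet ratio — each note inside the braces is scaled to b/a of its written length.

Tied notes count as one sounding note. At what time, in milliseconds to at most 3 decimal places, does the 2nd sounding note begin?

note 2 onset = 3/5b = 590.164ms

1. 0.0ms @ 0 + 590.164ms (3/5)
2. 590.164ms @ 3/5 + 590.164ms (3/5)
3. 1180.328ms @ 6/5 + 590.164ms (3/5)
4. 1770.492ms @ 9/5 + 590.164ms (3/5)
5. 2360.656ms @ 12/5 + 590.164ms (3/5)
6. 2950.82ms @ 3 + 2950.82ms (3)
7. 5901.639ms @ 6 + 2950.82ms (3)
8. 8852.459ms @ 9 + 1475.41ms (3/2)
9. 10327.869ms @ 21/2 + 1475.41ms (3/2)
10. 11803.279ms @ 12 + 843.091ms (6/7)
11. 12646.37ms @ 90/7 + 843.091ms (6/7)
12. 13489.461ms @ 96/7 + 843.091ms (6/7)
13. 14332.553ms @ 102/7 + 843.091ms (6/7)
14. 15175.644ms @ 108/7 + 843.091ms (6/7)
15. 16018.735ms @ 114/7 + 843.091ms (6/7)
16. 16861.827ms @ 120/7 + 843.091ms (6/7)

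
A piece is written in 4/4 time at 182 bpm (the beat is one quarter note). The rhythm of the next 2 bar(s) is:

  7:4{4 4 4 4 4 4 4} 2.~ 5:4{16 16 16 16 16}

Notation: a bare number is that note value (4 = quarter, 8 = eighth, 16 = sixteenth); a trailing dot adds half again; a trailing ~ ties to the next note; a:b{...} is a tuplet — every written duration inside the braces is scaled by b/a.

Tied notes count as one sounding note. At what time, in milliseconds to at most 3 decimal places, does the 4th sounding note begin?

note 4 onset = 12/7b = 565.149ms

1. 0.0ms @ 0 + 188.383ms (4/7)
2. 188.383ms @ 4/7 + 188.383ms (4/7)
3. 376.766ms @ 8/7 + 188.383ms (4/7)
4. 565.149ms @ 12/7 + 188.383ms (4/7)
5. 753.532ms @ 16/7 + 188.383ms (4/7)
6. 941.915ms @ 20/7 + 188.383ms (4/7)
7. 1130.298ms @ 24/7 + 188.383ms (4/7)
8. 1318.681ms @ 4 + 1054.945ms (16/5)
9. 2373.626ms @ 36/5 + 65.934ms (1/5)
10. 2439.56ms @ 37/5 + 65.934ms (1/5)
11. 2505.495ms @ 38/5 + 65.934ms (1/5)
12. 2571.429ms @ 39/5 + 65.934ms (1/5)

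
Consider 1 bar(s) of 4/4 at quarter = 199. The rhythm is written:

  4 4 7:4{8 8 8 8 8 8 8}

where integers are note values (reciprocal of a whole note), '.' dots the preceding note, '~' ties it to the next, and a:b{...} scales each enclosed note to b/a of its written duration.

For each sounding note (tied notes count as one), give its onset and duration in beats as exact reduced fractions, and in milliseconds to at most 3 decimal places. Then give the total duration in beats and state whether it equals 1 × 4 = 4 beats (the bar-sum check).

1) 0.0ms=0b +301.508ms=1b
2) 301.508ms=1b +301.508ms=1b
3) 603.015ms=2b +86.145ms=2/7b
4) 689.16ms=16/7b +86.145ms=2/7b
5) 775.305ms=18/7b +86.145ms=2/7b
6) 861.45ms=20/7b +86.145ms=2/7b
7) 947.595ms=22/7b +86.145ms=2/7b
8) 1033.74ms=24/7b +86.145ms=2/7b
9) 1119.885ms=26/7b +86.145ms=2/7b
Σ=4b of 4 (199bpm 4/4) — PASS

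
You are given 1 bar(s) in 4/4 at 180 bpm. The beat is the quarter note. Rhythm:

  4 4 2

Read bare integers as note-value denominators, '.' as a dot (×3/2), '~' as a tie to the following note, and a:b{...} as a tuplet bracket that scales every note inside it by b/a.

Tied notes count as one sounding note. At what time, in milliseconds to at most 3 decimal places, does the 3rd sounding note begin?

note 3 onset = 2b = 666.667ms

1. 0.0ms @ 0 + 333.333ms (1)
2. 333.333ms @ 1 + 333.333ms (1)
3. 666.667ms @ 2 + 666.667ms (2)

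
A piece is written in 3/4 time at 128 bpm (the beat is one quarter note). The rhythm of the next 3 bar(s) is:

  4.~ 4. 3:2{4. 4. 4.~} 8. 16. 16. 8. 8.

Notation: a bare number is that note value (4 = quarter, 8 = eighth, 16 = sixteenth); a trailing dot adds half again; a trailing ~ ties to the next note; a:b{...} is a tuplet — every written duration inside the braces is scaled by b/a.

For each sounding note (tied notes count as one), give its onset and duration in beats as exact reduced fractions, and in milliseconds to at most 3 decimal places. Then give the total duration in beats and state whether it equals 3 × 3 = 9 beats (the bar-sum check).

1) 0.0ms=0b +1406.25ms=3b
2) 1406.25ms=3b +468.75ms=1b
3) 1875.0ms=4b +468.75ms=1b
4) 2343.75ms=5b +820.312ms=7/4b
5) 3164.062ms=27/4b +175.781ms=3/8b
6) 3339.844ms=57/8b +175.781ms=3/8b
7) 3515.625ms=15/2b +351.562ms=3/4b
8) 3867.188ms=33/4b +351.562ms=3/4b
Σ=9b of 9 (128bpm 3/4) — PASS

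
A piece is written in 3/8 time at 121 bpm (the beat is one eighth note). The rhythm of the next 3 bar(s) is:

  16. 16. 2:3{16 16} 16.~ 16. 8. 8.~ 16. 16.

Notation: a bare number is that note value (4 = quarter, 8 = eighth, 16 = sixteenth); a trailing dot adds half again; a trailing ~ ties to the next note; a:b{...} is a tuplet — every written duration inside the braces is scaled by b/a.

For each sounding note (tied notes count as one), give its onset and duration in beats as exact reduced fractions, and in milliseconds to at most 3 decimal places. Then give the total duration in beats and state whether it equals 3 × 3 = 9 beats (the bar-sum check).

1) 0.0ms=0b +371.901ms=3/4b
2) 371.901ms=3/4b +371.901ms=3/4b
3) 743.802ms=3/2b +371.901ms=3/4b
4) 1115.702ms=9/4b +371.901ms=3/4b
5) 1487.603ms=3b +743.802ms=3/2b
6) 2231.405ms=9/2b +743.802ms=3/2b
7) 2975.207ms=6b +1115.702ms=9/4b
8) 4090.909ms=33/4b +371.901ms=3/4b
Σ=9b of 9 (121bpm 3/8) — PASS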